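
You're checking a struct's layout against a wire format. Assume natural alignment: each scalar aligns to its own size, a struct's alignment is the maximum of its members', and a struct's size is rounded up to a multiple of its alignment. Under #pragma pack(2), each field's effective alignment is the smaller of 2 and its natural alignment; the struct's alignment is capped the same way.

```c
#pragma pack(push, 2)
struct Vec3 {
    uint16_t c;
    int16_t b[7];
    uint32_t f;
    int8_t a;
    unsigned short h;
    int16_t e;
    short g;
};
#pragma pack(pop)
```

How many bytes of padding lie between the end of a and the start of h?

@0: c [2B, align 2] → 2
@2: b [14B, align 2] → 16
@16: f [4B, align 2] → 20
@20: a [1B, align 1] → 21
+1 pad (align 2)
@22: h [2B, align 2] → 24

1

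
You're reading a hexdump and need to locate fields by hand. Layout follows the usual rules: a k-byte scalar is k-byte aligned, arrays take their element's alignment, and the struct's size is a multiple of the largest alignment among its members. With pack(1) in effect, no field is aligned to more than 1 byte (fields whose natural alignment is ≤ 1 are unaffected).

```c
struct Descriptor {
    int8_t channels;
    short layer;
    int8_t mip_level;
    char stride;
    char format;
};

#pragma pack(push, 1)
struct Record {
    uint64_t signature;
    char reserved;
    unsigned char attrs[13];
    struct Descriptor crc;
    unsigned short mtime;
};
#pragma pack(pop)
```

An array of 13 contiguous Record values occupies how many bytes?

Descriptor: 0..1  channels  (1B, 1-aligned); 1..2  -- padding (1B); 2..4  layer  (2B, 2-aligned); 4..5  mip_level  (1B, 1-aligned); 5..6  stride  (1B, 1-aligned); 6..7  format  (1B, 1-aligned); 7..8  -- tail padding (1B); sizeof = 8, alignof = 2
0..8  signature  (8B, 1-aligned)
8..9  reserved  (1B, 1-aligned)
9..22  attrs  (13B, 1-aligned)
22..30  crc  (8B, 1-aligned)
30..32  mtime  (2B, 1-aligned)
sizeof = 32, alignof = 1
array of 13: 13 × 32 = 416

416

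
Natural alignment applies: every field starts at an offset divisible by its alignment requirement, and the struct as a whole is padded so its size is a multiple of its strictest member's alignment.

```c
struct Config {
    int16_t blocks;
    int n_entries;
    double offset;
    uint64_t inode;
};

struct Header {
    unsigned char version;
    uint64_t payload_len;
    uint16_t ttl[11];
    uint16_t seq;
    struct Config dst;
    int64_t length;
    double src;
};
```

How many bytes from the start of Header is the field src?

72

Config: @0: blocks [2B, align 2] → 2; +2 pad (align 4); @4: n_entries [4B, align 4] → 8; @8: offset [8B, align 8] → 16; @16: inode [8B, align 8] → 24; size 24, align 8
@0: version [1B, align 1] → 1
+7 pad (align 8)
@8: payload_len [8B, align 8] → 16
@16: ttl [22B, align 2] → 38
@38: seq [2B, align 2] → 40
@40: dst [24B, align 8] → 64
@64: length [8B, align 8] → 72
@72: src [8B, align 8] → 80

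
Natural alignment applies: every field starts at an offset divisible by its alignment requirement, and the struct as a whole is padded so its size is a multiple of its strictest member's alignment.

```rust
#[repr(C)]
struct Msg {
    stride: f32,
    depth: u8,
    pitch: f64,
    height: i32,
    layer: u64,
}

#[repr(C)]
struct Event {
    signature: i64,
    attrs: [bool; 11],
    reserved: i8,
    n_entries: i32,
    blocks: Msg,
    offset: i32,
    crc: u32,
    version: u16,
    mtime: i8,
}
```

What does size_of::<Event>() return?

72 bytes

Msg: stride at 0 (size 4, align 4) → ends 4; depth at 4 (size 1, align 1) → ends 5; pad 3 to align 8 for pitch; pitch at 8 (size 8, align 8) → ends 16; height at 16 (size 4, align 4) → ends 20; pad 4 to align 8 for layer; layer at 24 (size 8, align 8) → ends 32; total 32 bytes, alignment 8
signature at 0 (size 8, align 8) → ends 8
attrs at 8 (size 11, align 1) → ends 19
reserved at 19 (size 1, align 1) → ends 20
n_entries at 20 (size 4, align 4) → ends 24
blocks at 24 (size 32, align 8) → ends 56
offset at 56 (size 4, align 4) → ends 60
crc at 60 (size 4, align 4) → ends 64
version at 64 (size 2, align 2) → ends 66
mtime at 66 (size 1, align 1) → ends 67
tail pad 5 to reach multiple of 8
total 72 bytes, alignment 8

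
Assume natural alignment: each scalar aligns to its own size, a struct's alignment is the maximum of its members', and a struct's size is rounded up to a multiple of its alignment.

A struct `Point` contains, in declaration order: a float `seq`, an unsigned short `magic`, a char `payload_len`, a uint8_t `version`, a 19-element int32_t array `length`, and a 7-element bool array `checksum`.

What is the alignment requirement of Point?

member alignments: seq=4, magic=2, payload_len=1, version=1, length=4, checksum=1
max = 4

4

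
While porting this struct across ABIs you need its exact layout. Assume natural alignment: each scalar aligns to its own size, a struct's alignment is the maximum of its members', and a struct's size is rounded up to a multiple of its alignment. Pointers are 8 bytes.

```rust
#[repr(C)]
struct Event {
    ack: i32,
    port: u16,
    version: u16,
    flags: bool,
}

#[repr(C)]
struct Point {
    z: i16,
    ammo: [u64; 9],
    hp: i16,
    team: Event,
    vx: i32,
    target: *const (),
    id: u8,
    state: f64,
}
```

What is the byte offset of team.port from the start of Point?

Event: ack at 0 (size 4, align 4) → ends 4; port at 4 (size 2, align 2) → ends 6; version at 6 (size 2, align 2) → ends 8; flags at 8 (size 1, align 1) → ends 9; tail pad 3 to reach multiple of 4; total 12 bytes, alignment 4
z at 0 (size 2, align 2) → ends 2
pad 6 to align 8 for ammo
ammo at 8 (size 72, align 8) → ends 80
hp at 80 (size 2, align 2) → ends 82
pad 2 to align 4 for team
team at 84 (size 12, align 4) → ends 96
within Event: port at 4
84 + 4 = 88

88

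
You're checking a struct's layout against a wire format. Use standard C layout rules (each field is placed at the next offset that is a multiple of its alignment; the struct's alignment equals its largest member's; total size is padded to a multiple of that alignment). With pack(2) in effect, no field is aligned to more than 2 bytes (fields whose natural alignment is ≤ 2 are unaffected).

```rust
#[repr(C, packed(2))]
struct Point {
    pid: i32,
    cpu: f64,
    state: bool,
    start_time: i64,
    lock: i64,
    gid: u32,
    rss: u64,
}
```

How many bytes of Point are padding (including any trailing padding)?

1

@0: pid [4B, align 2] → 4
@4: cpu [8B, align 2] → 12
@12: state [1B, align 1] → 13
+1 pad (align 2)
@14: start_time [8B, align 2] → 22
@22: lock [8B, align 2] → 30
@30: gid [4B, align 2] → 34
@34: rss [8B, align 2] → 42
size 42, align 2
data bytes 41, size 42 → padding 1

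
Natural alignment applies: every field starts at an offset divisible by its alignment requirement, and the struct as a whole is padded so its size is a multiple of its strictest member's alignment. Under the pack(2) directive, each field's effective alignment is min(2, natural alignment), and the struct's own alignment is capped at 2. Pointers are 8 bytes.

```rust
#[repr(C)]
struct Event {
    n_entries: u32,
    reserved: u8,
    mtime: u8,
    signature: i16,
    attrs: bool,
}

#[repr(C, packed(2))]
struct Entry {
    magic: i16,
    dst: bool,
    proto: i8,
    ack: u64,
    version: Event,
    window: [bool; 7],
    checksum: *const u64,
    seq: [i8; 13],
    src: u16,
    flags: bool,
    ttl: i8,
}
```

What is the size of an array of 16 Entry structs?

928

Event: n_entries at 0 (size 4, align 4) → ends 4; reserved at 4 (size 1, align 1) → ends 5; mtime at 5 (size 1, align 1) → ends 6; signature at 6 (size 2, align 2) → ends 8; attrs at 8 (size 1, align 1) → ends 9; tail pad 3 to reach multiple of 4; total 12 bytes, alignment 4
magic at 0 (size 2, align 2) → ends 2
dst at 2 (size 1, align 1) → ends 3
proto at 3 (size 1, align 1) → ends 4
ack at 4 (size 8, align 2) → ends 12
version at 12 (size 12, align 2) → ends 24
window at 24 (size 7, align 1) → ends 31
pad 1 to align 2 for checksum
checksum at 32 (size 8, align 2) → ends 40
seq at 40 (size 13, align 1) → ends 53
pad 1 to align 2 for src
src at 54 (size 2, align 2) → ends 56
flags at 56 (size 1, align 1) → ends 57
ttl at 57 (size 1, align 1) → ends 58
total 58 bytes, alignment 2
array of 16: 16 × 58 = 928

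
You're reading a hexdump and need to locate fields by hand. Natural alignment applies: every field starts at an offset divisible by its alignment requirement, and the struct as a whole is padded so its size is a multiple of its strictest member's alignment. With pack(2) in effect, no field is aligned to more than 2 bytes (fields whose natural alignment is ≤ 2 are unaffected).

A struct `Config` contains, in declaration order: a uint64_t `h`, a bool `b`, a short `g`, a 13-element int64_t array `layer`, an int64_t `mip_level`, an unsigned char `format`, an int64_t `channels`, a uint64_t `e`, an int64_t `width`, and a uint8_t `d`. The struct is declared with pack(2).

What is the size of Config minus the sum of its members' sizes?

3

@0: h [8B, align 2] → 8
@8: b [1B, align 1] → 9
+1 pad (align 2)
@10: g [2B, align 2] → 12
@12: layer [104B, align 2] → 116
@116: mip_level [8B, align 2] → 124
@124: format [1B, align 1] → 125
+1 pad (align 2)
@126: channels [8B, align 2] → 134
@134: e [8B, align 2] → 142
@142: width [8B, align 2] → 150
@150: d [1B, align 1] → 151
+1 tail pad (align 2)
size 152, align 2
data bytes 149, size 152 → padding 3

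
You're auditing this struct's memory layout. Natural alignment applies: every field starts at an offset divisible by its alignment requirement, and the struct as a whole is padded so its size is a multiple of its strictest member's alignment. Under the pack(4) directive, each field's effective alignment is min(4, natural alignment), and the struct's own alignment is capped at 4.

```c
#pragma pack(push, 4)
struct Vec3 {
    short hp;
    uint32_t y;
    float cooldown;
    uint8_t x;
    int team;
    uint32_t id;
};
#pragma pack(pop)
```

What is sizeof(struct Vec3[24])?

576

@0: hp [2B, align 2] → 2
+2 pad (align 4)
@4: y [4B, align 4] → 8
@8: cooldown [4B, align 4] → 12
@12: x [1B, align 1] → 13
+3 pad (align 4)
@16: team [4B, align 4] → 20
@20: id [4B, align 4] → 24
size 24, align 4
array of 24: 24 × 24 = 576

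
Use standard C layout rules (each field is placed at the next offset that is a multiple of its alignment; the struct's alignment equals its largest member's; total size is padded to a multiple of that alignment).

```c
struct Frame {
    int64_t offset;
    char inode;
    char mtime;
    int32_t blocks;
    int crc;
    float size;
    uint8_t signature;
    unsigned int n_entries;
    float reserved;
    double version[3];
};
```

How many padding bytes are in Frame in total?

9

offset at 0 (size 8, align 8) → ends 8
inode at 8 (size 1, align 1) → ends 9
mtime at 9 (size 1, align 1) → ends 10
pad 2 to align 4 for blocks
blocks at 12 (size 4, align 4) → ends 16
crc at 16 (size 4, align 4) → ends 20
size at 20 (size 4, align 4) → ends 24
signature at 24 (size 1, align 1) → ends 25
pad 3 to align 4 for n_entries
n_entries at 28 (size 4, align 4) → ends 32
reserved at 32 (size 4, align 4) → ends 36
pad 4 to align 8 for version
version at 40 (size 24, align 8) → ends 64
total 64 bytes, alignment 8
data bytes 55, size 64 → padding 9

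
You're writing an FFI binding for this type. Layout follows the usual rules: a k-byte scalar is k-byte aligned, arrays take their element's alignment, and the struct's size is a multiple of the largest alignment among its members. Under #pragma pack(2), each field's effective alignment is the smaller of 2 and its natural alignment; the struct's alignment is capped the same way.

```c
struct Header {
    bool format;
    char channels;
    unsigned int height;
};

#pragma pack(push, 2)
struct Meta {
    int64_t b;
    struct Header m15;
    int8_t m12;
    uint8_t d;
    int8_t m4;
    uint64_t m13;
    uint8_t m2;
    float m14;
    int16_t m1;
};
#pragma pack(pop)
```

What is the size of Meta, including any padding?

36

Header: 0..1  format  (1B, 1-aligned); 1..2  channels  (1B, 1-aligned); 2..4  -- padding (2B); 4..8  height  (4B, 4-aligned); sizeof = 8, alignof = 4
0..8  b  (8B, 2-aligned)
8..16  m15  (8B, 2-aligned)
16..17  m12  (1B, 1-aligned)
17..18  d  (1B, 1-aligned)
18..19  m4  (1B, 1-aligned)
19..20  -- padding (1B)
20..28  m13  (8B, 2-aligned)
28..29  m2  (1B, 1-aligned)
29..30  -- padding (1B)
30..34  m14  (4B, 2-aligned)
34..36  m1  (2B, 2-aligned)
sizeof = 36, alignof = 2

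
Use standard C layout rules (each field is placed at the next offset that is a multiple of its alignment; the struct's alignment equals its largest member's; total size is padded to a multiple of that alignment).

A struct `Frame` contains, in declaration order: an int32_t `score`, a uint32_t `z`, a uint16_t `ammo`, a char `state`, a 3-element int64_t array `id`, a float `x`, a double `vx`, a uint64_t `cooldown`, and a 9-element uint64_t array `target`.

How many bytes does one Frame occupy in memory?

@0: score [4B, align 4] → 4
@4: z [4B, align 4] → 8
@8: ammo [2B, align 2] → 10
@10: state [1B, align 1] → 11
+5 pad (align 8)
@16: id [24B, align 8] → 40
@40: x [4B, align 4] → 44
+4 pad (align 8)
@48: vx [8B, align 8] → 56
@56: cooldown [8B, align 8] → 64
@64: target [72B, align 8] → 136
size 136, align 8

136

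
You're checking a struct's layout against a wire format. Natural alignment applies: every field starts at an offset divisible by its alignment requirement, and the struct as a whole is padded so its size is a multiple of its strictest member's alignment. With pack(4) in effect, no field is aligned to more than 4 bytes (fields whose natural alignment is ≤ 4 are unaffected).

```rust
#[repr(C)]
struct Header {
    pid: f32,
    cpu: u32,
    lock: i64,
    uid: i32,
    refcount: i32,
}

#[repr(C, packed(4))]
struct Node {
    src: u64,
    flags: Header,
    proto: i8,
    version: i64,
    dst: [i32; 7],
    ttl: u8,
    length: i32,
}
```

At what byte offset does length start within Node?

76

Header: 0..4  pid  (4B, 4-aligned); 4..8  cpu  (4B, 4-aligned); 8..16  lock  (8B, 8-aligned); 16..20  uid  (4B, 4-aligned); 20..24  refcount  (4B, 4-aligned); sizeof = 24, alignof = 8
0..8  src  (8B, 4-aligned)
8..32  flags  (24B, 4-aligned)
32..33  proto  (1B, 1-aligned)
33..36  -- padding (3B)
36..44  version  (8B, 4-aligned)
44..72  dst  (28B, 4-aligned)
72..73  ttl  (1B, 1-aligned)
73..76  -- padding (3B)
76..80  length  (4B, 4-aligned)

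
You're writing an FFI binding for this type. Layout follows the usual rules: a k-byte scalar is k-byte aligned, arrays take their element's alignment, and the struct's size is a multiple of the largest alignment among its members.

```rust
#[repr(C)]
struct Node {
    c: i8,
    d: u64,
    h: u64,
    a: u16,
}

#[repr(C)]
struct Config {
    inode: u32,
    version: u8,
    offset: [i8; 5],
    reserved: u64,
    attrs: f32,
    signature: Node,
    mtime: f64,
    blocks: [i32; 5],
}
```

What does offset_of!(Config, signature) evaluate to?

32

Node: 0..1  c  (1B, 1-aligned); 1..8  -- padding (7B); 8..16  d  (8B, 8-aligned); 16..24  h  (8B, 8-aligned); 24..26  a  (2B, 2-aligned); 26..32  -- tail padding (6B); sizeof = 32, alignof = 8
0..4  inode  (4B, 4-aligned)
4..5  version  (1B, 1-aligned)
5..10  offset  (5B, 1-aligned)
10..16  -- padding (6B)
16..24  reserved  (8B, 8-aligned)
24..28  attrs  (4B, 4-aligned)
28..32  -- padding (4B)
32..64  signature  (32B, 8-aligned)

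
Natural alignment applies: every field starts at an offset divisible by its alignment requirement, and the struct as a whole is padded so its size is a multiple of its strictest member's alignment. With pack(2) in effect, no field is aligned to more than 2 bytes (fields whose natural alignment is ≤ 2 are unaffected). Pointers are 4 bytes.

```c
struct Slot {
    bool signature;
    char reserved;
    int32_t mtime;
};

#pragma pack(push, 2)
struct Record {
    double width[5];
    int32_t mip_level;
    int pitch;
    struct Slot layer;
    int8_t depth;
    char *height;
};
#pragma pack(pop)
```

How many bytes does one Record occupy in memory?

62

Slot: 0..1  signature  (1B, 1-aligned); 1..2  reserved  (1B, 1-aligned); 2..4  -- padding (2B); 4..8  mtime  (4B, 4-aligned); sizeof = 8, alignof = 4
0..40  width  (40B, 2-aligned)
40..44  mip_level  (4B, 2-aligned)
44..48  pitch  (4B, 2-aligned)
48..56  layer  (8B, 2-aligned)
56..57  depth  (1B, 1-aligned)
57..58  -- padding (1B)
58..62  height  (4B, 2-aligned)
sizeof = 62, alignof = 2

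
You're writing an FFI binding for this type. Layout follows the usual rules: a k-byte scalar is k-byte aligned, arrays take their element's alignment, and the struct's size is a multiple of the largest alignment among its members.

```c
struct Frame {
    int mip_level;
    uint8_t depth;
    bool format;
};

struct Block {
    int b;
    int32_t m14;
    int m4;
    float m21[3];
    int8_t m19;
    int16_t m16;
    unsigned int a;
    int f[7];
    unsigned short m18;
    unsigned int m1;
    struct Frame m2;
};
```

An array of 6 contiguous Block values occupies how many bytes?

Frame: @0: mip_level [4B, align 4] → 4; @4: depth [1B, align 1] → 5; @5: format [1B, align 1] → 6; +2 tail pad (align 4); size 8, align 4
@0: b [4B, align 4] → 4
@4: m14 [4B, align 4] → 8
@8: m4 [4B, align 4] → 12
@12: m21 [12B, align 4] → 24
@24: m19 [1B, align 1] → 25
+1 pad (align 2)
@26: m16 [2B, align 2] → 28
@28: a [4B, align 4] → 32
@32: f [28B, align 4] → 60
@60: m18 [2B, align 2] → 62
+2 pad (align 4)
@64: m1 [4B, align 4] → 68
@68: m2 [8B, align 4] → 76
size 76, align 4
array of 6: 6 × 76 = 456

456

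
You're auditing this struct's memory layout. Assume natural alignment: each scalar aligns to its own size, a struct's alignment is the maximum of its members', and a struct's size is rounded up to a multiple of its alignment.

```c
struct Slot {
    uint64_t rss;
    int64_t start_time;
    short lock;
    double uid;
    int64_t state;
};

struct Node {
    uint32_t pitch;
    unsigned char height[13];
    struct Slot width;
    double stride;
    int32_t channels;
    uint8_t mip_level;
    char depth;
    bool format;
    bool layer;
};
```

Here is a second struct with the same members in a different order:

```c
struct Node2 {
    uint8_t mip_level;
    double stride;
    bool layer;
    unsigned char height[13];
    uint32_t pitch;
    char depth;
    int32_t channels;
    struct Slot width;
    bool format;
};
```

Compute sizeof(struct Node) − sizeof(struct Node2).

-16

Slot: 0..8  rss  (8B, 8-aligned); 8..16  start_time  (8B, 8-aligned); 16..18  lock  (2B, 2-aligned); 18..24  -- padding (6B); 24..32  uid  (8B, 8-aligned); 32..40  state  (8B, 8-aligned); sizeof = 40, alignof = 8
0..4  pitch  (4B, 4-aligned)
4..17  height  (13B, 1-aligned)
17..24  -- padding (7B)
24..64  width  (40B, 8-aligned)
64..72  stride  (8B, 8-aligned)
72..76  channels  (4B, 4-aligned)
76..77  mip_level  (1B, 1-aligned)
77..78  depth  (1B, 1-aligned)
78..79  format  (1B, 1-aligned)
79..80  layer  (1B, 1-aligned)
sizeof = 80, alignof = 8
— Node2 —
0..1  mip_level  (1B, 1-aligned)
1..8  -- padding (7B)
8..16  stride  (8B, 8-aligned)
16..17  layer  (1B, 1-aligned)
17..30  height  (13B, 1-aligned)
30..32  -- padding (2B)
32..36  pitch  (4B, 4-aligned)
36..37  depth  (1B, 1-aligned)
37..40  -- padding (3B)
40..44  channels  (4B, 4-aligned)
44..48  -- padding (4B)
48..88  width  (40B, 8-aligned)
88..89  format  (1B, 1-aligned)
89..96  -- tail padding (7B)
sizeof = 96, alignof = 8
80 − 96 = -16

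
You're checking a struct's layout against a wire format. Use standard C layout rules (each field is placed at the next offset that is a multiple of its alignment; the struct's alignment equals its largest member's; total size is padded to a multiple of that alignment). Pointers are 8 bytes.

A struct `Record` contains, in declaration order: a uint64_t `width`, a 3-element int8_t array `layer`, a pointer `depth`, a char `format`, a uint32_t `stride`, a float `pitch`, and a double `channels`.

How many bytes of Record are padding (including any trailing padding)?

12

width at 0 (size 8, align 8) → ends 8
layer at 8 (size 3, align 1) → ends 11
pad 5 to align 8 for depth
depth at 16 (size 8, align 8) → ends 24
format at 24 (size 1, align 1) → ends 25
pad 3 to align 4 for stride
stride at 28 (size 4, align 4) → ends 32
pitch at 32 (size 4, align 4) → ends 36
pad 4 to align 8 for channels
channels at 40 (size 8, align 8) → ends 48
total 48 bytes, alignment 8
data bytes 36, size 48 → padding 12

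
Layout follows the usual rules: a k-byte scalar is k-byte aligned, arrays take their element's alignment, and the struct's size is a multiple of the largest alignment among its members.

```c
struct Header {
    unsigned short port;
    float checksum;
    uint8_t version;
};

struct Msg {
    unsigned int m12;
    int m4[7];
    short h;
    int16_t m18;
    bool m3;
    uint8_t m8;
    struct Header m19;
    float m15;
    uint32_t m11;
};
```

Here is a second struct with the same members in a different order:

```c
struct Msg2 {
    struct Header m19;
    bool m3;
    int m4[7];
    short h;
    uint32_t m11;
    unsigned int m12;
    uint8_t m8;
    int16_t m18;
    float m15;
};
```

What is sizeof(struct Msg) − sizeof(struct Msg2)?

Header: @0: port [2B, align 2] → 2; +2 pad (align 4); @4: checksum [4B, align 4] → 8; @8: version [1B, align 1] → 9; +3 tail pad (align 4); size 12, align 4
@0: m12 [4B, align 4] → 4
@4: m4 [28B, align 4] → 32
@32: h [2B, align 2] → 34
@34: m18 [2B, align 2] → 36
@36: m3 [1B, align 1] → 37
@37: m8 [1B, align 1] → 38
+2 pad (align 4)
@40: m19 [12B, align 4] → 52
@52: m15 [4B, align 4] → 56
@56: m11 [4B, align 4] → 60
size 60, align 4
— Msg2 —
@0: m19 [12B, align 4] → 12
@12: m3 [1B, align 1] → 13
+3 pad (align 4)
@16: m4 [28B, align 4] → 44
@44: h [2B, align 2] → 46
+2 pad (align 4)
@48: m11 [4B, align 4] → 52
@52: m12 [4B, align 4] → 56
@56: m8 [1B, align 1] → 57
+1 pad (align 2)
@58: m18 [2B, align 2] → 60
@60: m15 [4B, align 4] → 64
size 64, align 4
60 − 64 = -4

-4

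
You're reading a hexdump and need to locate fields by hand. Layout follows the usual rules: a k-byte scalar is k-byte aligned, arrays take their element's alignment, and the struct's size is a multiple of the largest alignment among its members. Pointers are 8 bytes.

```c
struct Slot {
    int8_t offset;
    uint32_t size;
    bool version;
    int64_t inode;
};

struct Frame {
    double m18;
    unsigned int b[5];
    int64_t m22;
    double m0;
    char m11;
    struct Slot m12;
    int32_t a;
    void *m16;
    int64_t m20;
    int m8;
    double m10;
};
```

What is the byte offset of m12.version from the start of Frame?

64

Slot: 0..1  offset  (1B, 1-aligned); 1..4  -- padding (3B); 4..8  size  (4B, 4-aligned); 8..9  version  (1B, 1-aligned); 9..16  -- padding (7B); 16..24  inode  (8B, 8-aligned); sizeof = 24, alignof = 8
0..8  m18  (8B, 8-aligned)
8..28  b  (20B, 4-aligned)
28..32  -- padding (4B)
32..40  m22  (8B, 8-aligned)
40..48  m0  (8B, 8-aligned)
48..49  m11  (1B, 1-aligned)
49..56  -- padding (7B)
56..80  m12  (24B, 8-aligned)
within Slot: version at 8
56 + 8 = 64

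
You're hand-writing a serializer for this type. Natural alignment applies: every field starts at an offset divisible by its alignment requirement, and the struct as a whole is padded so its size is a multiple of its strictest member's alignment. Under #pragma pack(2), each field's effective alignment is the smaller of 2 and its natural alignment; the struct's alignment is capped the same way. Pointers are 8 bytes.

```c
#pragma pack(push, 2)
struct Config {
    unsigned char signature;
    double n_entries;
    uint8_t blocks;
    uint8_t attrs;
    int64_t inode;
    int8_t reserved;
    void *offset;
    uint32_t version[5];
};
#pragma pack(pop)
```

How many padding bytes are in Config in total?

0..1  signature  (1B, 1-aligned)
1..2  -- padding (1B)
2..10  n_entries  (8B, 2-aligned)
10..11  blocks  (1B, 1-aligned)
11..12  attrs  (1B, 1-aligned)
12..20  inode  (8B, 2-aligned)
20..21  reserved  (1B, 1-aligned)
21..22  -- padding (1B)
22..30  offset  (8B, 2-aligned)
30..50  version  (20B, 2-aligned)
sizeof = 50, alignof = 2
data bytes 48, size 50 → padding 2

2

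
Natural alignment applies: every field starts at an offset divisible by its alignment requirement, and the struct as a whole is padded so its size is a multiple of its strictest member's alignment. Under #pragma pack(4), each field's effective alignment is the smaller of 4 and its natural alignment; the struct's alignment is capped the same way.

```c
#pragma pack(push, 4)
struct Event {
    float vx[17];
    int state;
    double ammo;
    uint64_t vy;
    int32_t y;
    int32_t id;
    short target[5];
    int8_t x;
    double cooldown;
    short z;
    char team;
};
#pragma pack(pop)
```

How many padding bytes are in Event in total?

@0: vx [68B, align 4] → 68
@68: state [4B, align 4] → 72
@72: ammo [8B, align 4] → 80
@80: vy [8B, align 4] → 88
@88: y [4B, align 4] → 92
@92: id [4B, align 4] → 96
@96: target [10B, align 2] → 106
@106: x [1B, align 1] → 107
+1 pad (align 4)
@108: cooldown [8B, align 4] → 116
@116: z [2B, align 2] → 118
@118: team [1B, align 1] → 119
+1 tail pad (align 4)
size 120, align 4
data bytes 118, size 120 → padding 2

2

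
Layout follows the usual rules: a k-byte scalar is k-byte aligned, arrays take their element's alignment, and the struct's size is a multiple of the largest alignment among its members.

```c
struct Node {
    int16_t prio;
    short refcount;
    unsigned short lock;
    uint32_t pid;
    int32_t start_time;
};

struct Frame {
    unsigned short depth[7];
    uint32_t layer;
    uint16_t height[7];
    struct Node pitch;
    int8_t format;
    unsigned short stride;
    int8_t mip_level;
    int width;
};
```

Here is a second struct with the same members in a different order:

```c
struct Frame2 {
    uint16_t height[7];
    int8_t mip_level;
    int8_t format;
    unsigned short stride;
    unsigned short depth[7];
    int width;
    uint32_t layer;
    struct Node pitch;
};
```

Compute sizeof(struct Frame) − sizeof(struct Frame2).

Node: 0..2  prio  (2B, 2-aligned); 2..4  refcount  (2B, 2-aligned); 4..6  lock  (2B, 2-aligned); 6..8  -- padding (2B); 8..12  pid  (4B, 4-aligned); 12..16  start_time  (4B, 4-aligned); sizeof = 16, alignof = 4
0..14  depth  (14B, 2-aligned)
14..16  -- padding (2B)
16..20  layer  (4B, 4-aligned)
20..34  height  (14B, 2-aligned)
34..36  -- padding (2B)
36..52  pitch  (16B, 4-aligned)
52..53  format  (1B, 1-aligned)
53..54  -- padding (1B)
54..56  stride  (2B, 2-aligned)
56..57  mip_level  (1B, 1-aligned)
57..60  -- padding (3B)
60..64  width  (4B, 4-aligned)
sizeof = 64, alignof = 4
— Frame2 —
0..14  height  (14B, 2-aligned)
14..15  mip_level  (1B, 1-aligned)
15..16  format  (1B, 1-aligned)
16..18  stride  (2B, 2-aligned)
18..32  depth  (14B, 2-aligned)
32..36  width  (4B, 4-aligned)
36..40  layer  (4B, 4-aligned)
40..56  pitch  (16B, 4-aligned)
sizeof = 56, alignof = 4
64 − 56 = 8

8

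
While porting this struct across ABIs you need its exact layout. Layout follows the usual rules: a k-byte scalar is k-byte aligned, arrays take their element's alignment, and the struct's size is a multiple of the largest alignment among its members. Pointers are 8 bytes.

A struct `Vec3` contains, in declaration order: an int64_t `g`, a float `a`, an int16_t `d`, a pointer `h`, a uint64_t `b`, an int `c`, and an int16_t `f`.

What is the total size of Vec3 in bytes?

40 bytes

g at 0 (size 8, align 8) → ends 8
a at 8 (size 4, align 4) → ends 12
d at 12 (size 2, align 2) → ends 14
pad 2 to align 8 for h
h at 16 (size 8, align 8) → ends 24
b at 24 (size 8, align 8) → ends 32
c at 32 (size 4, align 4) → ends 36
f at 36 (size 2, align 2) → ends 38
tail pad 2 to reach multiple of 8
total 40 bytes, alignment 8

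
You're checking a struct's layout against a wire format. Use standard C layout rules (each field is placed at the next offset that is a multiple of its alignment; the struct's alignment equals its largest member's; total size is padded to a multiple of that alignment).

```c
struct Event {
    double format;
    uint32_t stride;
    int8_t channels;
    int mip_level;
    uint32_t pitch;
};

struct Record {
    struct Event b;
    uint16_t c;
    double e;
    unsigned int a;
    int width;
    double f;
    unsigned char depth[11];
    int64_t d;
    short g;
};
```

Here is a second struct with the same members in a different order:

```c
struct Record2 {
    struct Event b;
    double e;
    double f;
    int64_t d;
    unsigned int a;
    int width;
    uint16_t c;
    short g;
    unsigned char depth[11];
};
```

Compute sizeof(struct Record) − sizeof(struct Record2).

Event: format at 0 (size 8, align 8) → ends 8; stride at 8 (size 4, align 4) → ends 12; channels at 12 (size 1, align 1) → ends 13; pad 3 to align 4 for mip_level; mip_level at 16 (size 4, align 4) → ends 20; pitch at 20 (size 4, align 4) → ends 24; total 24 bytes, alignment 8
b at 0 (size 24, align 8) → ends 24
c at 24 (size 2, align 2) → ends 26
pad 6 to align 8 for e
e at 32 (size 8, align 8) → ends 40
a at 40 (size 4, align 4) → ends 44
width at 44 (size 4, align 4) → ends 48
f at 48 (size 8, align 8) → ends 56
depth at 56 (size 11, align 1) → ends 67
pad 5 to align 8 for d
d at 72 (size 8, align 8) → ends 80
g at 80 (size 2, align 2) → ends 82
tail pad 6 to reach multiple of 8
total 88 bytes, alignment 8
— Record2 —
b at 0 (size 24, align 8) → ends 24
e at 24 (size 8, align 8) → ends 32
f at 32 (size 8, align 8) → ends 40
d at 40 (size 8, align 8) → ends 48
a at 48 (size 4, align 4) → ends 52
width at 52 (size 4, align 4) → ends 56
c at 56 (size 2, align 2) → ends 58
g at 58 (size 2, align 2) → ends 60
depth at 60 (size 11, align 1) → ends 71
tail pad 1 to reach multiple of 8
total 72 bytes, alignment 8
88 − 72 = 16

16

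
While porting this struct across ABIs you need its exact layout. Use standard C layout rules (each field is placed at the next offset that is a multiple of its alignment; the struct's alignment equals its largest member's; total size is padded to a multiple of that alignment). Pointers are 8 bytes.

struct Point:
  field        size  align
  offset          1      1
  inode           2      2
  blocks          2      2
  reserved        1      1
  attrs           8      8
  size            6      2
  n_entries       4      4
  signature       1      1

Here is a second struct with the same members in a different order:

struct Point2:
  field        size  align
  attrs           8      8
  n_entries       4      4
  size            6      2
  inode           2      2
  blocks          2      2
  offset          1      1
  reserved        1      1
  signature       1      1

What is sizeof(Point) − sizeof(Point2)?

offset at 0 (size 1, align 1) → ends 1
pad 1 to align 2 for inode
inode at 2 (size 2, align 2) → ends 4
blocks at 4 (size 2, align 2) → ends 6
reserved at 6 (size 1, align 1) → ends 7
pad 1 to align 8 for attrs
attrs at 8 (size 8, align 8) → ends 16
size at 16 (size 6, align 2) → ends 22
pad 2 to align 4 for n_entries
n_entries at 24 (size 4, align 4) → ends 28
signature at 28 (size 1, align 1) → ends 29
tail pad 3 to reach multiple of 8
total 32 bytes, alignment 8
— Point2 —
attrs at 0 (size 8, align 8) → ends 8
n_entries at 8 (size 4, align 4) → ends 12
size at 12 (size 6, align 2) → ends 18
inode at 18 (size 2, align 2) → ends 20
blocks at 20 (size 2, align 2) → ends 22
offset at 22 (size 1, align 1) → ends 23
reserved at 23 (size 1, align 1) → ends 24
signature at 24 (size 1, align 1) → ends 25
tail pad 7 to reach multiple of 8
total 32 bytes, alignment 8
32 − 32 = 0

0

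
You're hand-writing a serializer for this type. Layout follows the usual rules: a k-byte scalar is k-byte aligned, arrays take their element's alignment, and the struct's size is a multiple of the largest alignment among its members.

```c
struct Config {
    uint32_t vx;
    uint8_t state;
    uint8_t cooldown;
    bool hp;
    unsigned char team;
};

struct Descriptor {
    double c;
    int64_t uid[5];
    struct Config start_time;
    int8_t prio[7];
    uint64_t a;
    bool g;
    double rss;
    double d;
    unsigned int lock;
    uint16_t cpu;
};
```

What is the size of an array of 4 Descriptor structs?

Config: @0: vx [4B, align 4] → 4; @4: state [1B, align 1] → 5; @5: cooldown [1B, align 1] → 6; @6: hp [1B, align 1] → 7; @7: team [1B, align 1] → 8; size 8, align 4
@0: c [8B, align 8] → 8
@8: uid [40B, align 8] → 48
@48: start_time [8B, align 4] → 56
@56: prio [7B, align 1] → 63
+1 pad (align 8)
@64: a [8B, align 8] → 72
@72: g [1B, align 1] → 73
+7 pad (align 8)
@80: rss [8B, align 8] → 88
@88: d [8B, align 8] → 96
@96: lock [4B, align 4] → 100
@100: cpu [2B, align 2] → 102
+2 tail pad (align 8)
size 104, align 8
array of 4: 4 × 104 = 416

416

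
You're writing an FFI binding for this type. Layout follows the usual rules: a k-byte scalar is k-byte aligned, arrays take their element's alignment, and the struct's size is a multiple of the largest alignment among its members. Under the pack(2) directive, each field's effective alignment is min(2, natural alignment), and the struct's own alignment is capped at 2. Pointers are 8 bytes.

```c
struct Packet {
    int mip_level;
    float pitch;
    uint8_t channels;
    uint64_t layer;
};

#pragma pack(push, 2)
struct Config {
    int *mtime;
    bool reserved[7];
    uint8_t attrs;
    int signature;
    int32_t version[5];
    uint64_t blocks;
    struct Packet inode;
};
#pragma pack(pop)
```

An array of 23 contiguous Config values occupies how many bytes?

Packet: @0: mip_level [4B, align 4] → 4; @4: pitch [4B, align 4] → 8; @8: channels [1B, align 1] → 9; +7 pad (align 8); @16: layer [8B, align 8] → 24; size 24, align 8
@0: mtime [8B, align 2] → 8
@8: reserved [7B, align 1] → 15
@15: attrs [1B, align 1] → 16
@16: signature [4B, align 2] → 20
@20: version [20B, align 2] → 40
@40: blocks [8B, align 2] → 48
@48: inode [24B, align 2] → 72
size 72, align 2
array of 23: 23 × 72 = 1656

1656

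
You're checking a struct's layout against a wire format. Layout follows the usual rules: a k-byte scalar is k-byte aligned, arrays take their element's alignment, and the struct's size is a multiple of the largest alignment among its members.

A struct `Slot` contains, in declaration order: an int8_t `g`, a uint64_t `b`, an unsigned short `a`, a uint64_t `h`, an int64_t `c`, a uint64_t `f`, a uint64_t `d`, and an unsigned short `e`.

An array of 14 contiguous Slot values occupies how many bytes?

896

g at 0 (size 1, align 1) → ends 1
pad 7 to align 8 for b
b at 8 (size 8, align 8) → ends 16
a at 16 (size 2, align 2) → ends 18
pad 6 to align 8 for h
h at 24 (size 8, align 8) → ends 32
c at 32 (size 8, align 8) → ends 40
f at 40 (size 8, align 8) → ends 48
d at 48 (size 8, align 8) → ends 56
e at 56 (size 2, align 2) → ends 58
tail pad 6 to reach multiple of 8
total 64 bytes, alignment 8
array of 14: 14 × 64 = 896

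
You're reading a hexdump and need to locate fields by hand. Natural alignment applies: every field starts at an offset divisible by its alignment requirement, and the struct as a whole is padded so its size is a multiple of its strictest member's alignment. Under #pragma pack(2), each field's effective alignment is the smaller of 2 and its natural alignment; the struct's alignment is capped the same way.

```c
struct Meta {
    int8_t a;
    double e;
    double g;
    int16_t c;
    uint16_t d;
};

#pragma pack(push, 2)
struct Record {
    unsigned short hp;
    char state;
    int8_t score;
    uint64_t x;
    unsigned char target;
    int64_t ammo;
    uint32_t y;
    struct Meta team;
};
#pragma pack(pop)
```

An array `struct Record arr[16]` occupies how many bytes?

928

Meta: a at 0 (size 1, align 1) → ends 1; pad 7 to align 8 for e; e at 8 (size 8, align 8) → ends 16; g at 16 (size 8, align 8) → ends 24; c at 24 (size 2, align 2) → ends 26; d at 26 (size 2, align 2) → ends 28; tail pad 4 to reach multiple of 8; total 32 bytes, alignment 8
hp at 0 (size 2, align 2) → ends 2
state at 2 (size 1, align 1) → ends 3
score at 3 (size 1, align 1) → ends 4
x at 4 (size 8, align 2) → ends 12
target at 12 (size 1, align 1) → ends 13
pad 1 to align 2 for ammo
ammo at 14 (size 8, align 2) → ends 22
y at 22 (size 4, align 2) → ends 26
team at 26 (size 32, align 2) → ends 58
total 58 bytes, alignment 2
array of 16: 16 × 58 = 928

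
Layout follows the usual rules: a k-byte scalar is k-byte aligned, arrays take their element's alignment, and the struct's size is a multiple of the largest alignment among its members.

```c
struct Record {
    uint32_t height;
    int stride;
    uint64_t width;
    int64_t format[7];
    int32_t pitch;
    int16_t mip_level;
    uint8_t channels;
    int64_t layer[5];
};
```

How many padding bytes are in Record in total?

1

height at 0 (size 4, align 4) → ends 4
stride at 4 (size 4, align 4) → ends 8
width at 8 (size 8, align 8) → ends 16
format at 16 (size 56, align 8) → ends 72
pitch at 72 (size 4, align 4) → ends 76
mip_level at 76 (size 2, align 2) → ends 78
channels at 78 (size 1, align 1) → ends 79
pad 1 to align 8 for layer
layer at 80 (size 40, align 8) → ends 120
total 120 bytes, alignment 8
data bytes 119, size 120 → padding 1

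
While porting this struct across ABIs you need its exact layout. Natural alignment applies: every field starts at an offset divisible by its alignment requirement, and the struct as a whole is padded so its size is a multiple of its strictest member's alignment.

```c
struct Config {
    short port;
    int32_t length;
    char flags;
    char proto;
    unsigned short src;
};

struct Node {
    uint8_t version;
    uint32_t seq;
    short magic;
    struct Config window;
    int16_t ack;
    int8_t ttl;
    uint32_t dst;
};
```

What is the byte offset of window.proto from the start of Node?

Config: 0..2  port  (2B, 2-aligned); 2..4  -- padding (2B); 4..8  length  (4B, 4-aligned); 8..9  flags  (1B, 1-aligned); 9..10  proto  (1B, 1-aligned); 10..12  src  (2B, 2-aligned); sizeof = 12, alignof = 4
0..1  version  (1B, 1-aligned)
1..4  -- padding (3B)
4..8  seq  (4B, 4-aligned)
8..10  magic  (2B, 2-aligned)
10..12  -- padding (2B)
12..24  window  (12B, 4-aligned)
within Config: proto at 9
12 + 9 = 21

21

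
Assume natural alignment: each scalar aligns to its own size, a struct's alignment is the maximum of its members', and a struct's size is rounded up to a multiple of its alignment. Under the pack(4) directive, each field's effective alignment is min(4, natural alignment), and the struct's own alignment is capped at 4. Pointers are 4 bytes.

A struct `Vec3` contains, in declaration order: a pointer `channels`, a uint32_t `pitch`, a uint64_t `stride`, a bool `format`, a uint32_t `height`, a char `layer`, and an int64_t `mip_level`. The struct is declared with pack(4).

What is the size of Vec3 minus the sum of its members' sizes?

6

@0: channels [4B, align 4] → 4
@4: pitch [4B, align 4] → 8
@8: stride [8B, align 4] → 16
@16: format [1B, align 1] → 17
+3 pad (align 4)
@20: height [4B, align 4] → 24
@24: layer [1B, align 1] → 25
+3 pad (align 4)
@28: mip_level [8B, align 4] → 36
size 36, align 4
data bytes 30, size 36 → padding 6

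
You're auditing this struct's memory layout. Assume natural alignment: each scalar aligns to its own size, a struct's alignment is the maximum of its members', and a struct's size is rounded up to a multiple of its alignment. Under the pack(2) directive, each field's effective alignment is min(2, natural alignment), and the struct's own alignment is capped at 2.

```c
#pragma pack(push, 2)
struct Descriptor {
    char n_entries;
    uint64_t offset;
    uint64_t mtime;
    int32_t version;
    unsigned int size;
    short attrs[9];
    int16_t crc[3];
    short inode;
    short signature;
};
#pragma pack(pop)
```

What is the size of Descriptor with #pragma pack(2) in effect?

54

0..1  n_entries  (1B, 1-aligned)
1..2  -- padding (1B)
2..10  offset  (8B, 2-aligned)
10..18  mtime  (8B, 2-aligned)
18..22  version  (4B, 2-aligned)
22..26  size  (4B, 2-aligned)
26..44  attrs  (18B, 2-aligned)
44..50  crc  (6B, 2-aligned)
50..52  inode  (2B, 2-aligned)
52..54  signature  (2B, 2-aligned)
sizeof = 54, alignof = 2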